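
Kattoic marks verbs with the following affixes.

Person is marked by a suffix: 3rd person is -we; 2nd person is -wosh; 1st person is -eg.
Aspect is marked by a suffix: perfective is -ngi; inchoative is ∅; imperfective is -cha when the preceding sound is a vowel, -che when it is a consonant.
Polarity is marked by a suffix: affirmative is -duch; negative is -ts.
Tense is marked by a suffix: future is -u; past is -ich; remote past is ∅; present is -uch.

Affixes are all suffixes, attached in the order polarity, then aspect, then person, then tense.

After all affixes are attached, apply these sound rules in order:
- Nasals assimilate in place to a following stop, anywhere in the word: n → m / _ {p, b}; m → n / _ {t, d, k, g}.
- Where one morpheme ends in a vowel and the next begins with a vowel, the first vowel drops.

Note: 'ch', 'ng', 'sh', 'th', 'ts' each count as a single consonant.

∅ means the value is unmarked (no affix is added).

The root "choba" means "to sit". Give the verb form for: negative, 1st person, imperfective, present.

chobatscheguch

Attach polarity negative -ts → chobats.
Attach aspect imperfective -che (after consonant 'ts') → chobatsche.
Attach person 1st person -eg → chobatscheeg.
Attach tense present -uch → chobatscheeguch.
Nasal assimilation: no change.
Apply vowel deletion: chobatscheeguch → chobatscheguch.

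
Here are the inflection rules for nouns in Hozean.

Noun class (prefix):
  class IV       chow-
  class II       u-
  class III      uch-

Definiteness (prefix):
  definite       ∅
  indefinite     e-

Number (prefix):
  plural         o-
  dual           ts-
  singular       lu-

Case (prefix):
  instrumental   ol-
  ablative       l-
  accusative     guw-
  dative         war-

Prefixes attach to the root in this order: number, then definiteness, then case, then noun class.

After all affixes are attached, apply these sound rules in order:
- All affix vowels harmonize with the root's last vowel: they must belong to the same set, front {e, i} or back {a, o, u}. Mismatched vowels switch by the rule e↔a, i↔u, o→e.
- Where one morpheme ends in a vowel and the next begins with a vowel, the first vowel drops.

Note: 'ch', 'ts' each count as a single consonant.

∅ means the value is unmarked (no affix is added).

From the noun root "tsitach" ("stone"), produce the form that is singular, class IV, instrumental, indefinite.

Attach number singular lu- → lutsitach.
Attach definiteness indefinite e- → elutsitach.
Attach case instrumental ol- → olelutsitach.
Attach noun class class IV chow- → chowolelutsitach.
Apply vowel harmony: chowolelutsitach → chowolalutsitach.
Vowel deletion: no change.

chowolalutsitach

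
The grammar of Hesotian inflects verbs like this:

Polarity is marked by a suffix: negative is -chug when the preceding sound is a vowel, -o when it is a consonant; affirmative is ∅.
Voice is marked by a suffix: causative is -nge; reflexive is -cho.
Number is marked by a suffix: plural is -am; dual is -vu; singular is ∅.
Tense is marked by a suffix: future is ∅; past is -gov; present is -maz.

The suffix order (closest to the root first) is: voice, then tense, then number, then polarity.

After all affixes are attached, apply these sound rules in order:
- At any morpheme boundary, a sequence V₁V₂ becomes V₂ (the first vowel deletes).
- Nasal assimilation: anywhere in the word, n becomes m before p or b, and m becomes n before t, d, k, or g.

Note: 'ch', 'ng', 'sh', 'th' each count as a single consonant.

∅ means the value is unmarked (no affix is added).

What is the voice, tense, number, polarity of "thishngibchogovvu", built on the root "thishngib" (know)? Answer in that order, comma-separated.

Segment: thishngib-cho-gov-vu.
voice: -cho → reflexive.
tense: -gov → past.
number: -vu → dual.
polarity: ∅ → affirmative.

reflexive, past, dual, affirmative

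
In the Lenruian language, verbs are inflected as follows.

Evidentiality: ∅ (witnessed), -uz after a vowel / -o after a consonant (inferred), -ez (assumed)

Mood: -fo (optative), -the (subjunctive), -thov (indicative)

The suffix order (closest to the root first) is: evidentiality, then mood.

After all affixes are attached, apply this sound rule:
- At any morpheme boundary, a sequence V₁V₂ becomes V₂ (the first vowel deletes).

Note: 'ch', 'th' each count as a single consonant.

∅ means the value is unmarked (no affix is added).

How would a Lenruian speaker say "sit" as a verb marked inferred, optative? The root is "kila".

kiluzfo

Attach evidentiality inferred -uz (after vowel 'a') → kilauz.
Attach mood optative -fo → kilauzfo.
Apply vowel deletion: kilauzfo → kiluzfo.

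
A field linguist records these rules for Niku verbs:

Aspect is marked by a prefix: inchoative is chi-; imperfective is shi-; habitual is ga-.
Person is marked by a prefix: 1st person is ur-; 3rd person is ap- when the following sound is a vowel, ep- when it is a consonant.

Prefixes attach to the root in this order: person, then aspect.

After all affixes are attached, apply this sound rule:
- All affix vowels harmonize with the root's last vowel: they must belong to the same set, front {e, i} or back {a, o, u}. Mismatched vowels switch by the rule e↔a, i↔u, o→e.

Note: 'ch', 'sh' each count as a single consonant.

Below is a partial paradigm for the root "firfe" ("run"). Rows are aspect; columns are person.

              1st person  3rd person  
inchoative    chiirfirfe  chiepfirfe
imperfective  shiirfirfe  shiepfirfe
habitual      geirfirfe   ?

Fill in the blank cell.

geepfirfe

Attach person 3rd person ep- (before consonant 'f') → epfirfe.
Attach aspect habitual ga- → gaepfirfe.
Apply vowel harmony: gaepfirfe → geepfirfe.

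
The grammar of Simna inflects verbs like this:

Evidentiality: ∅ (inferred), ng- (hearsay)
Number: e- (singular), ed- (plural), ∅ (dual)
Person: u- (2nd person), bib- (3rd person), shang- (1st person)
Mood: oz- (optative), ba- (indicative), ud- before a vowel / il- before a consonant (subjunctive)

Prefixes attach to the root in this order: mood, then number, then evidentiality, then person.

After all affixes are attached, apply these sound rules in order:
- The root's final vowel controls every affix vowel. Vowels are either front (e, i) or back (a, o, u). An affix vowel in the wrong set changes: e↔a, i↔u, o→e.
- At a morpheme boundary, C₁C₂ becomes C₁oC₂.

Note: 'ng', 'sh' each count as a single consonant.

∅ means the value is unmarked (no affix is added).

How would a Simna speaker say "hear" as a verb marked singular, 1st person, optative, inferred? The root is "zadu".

shangaozozadu

Attach mood optative oz- → ozzadu.
Attach number singular e- → eozzadu.
evidentiality = inferred: zero marking, form stays eozzadu.
Attach person 1st person shang- → shangeozzadu.
Apply vowel harmony: shangeozzadu → shangaozzadu.
Apply epenthesis: shangaozzadu → shangaozozadu.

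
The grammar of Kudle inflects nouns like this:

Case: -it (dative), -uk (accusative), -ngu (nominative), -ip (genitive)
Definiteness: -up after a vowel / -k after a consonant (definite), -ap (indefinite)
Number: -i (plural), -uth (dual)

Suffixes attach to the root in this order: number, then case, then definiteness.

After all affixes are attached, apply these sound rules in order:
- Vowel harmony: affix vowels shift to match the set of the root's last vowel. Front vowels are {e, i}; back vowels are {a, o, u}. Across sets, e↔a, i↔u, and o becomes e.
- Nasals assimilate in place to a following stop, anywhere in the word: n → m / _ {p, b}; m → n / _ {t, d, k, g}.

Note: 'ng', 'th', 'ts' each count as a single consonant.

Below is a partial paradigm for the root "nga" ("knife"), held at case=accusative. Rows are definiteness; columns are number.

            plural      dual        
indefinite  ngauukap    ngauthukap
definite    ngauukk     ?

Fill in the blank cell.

ngauthukk

Attach number dual -uth → ngauth.
Attach case accusative -uk → ngauthuk.
Attach definiteness definite -k (after consonant 'k') → ngauthukk.
Vowel harmony: no change.
Nasal assimilation: no change.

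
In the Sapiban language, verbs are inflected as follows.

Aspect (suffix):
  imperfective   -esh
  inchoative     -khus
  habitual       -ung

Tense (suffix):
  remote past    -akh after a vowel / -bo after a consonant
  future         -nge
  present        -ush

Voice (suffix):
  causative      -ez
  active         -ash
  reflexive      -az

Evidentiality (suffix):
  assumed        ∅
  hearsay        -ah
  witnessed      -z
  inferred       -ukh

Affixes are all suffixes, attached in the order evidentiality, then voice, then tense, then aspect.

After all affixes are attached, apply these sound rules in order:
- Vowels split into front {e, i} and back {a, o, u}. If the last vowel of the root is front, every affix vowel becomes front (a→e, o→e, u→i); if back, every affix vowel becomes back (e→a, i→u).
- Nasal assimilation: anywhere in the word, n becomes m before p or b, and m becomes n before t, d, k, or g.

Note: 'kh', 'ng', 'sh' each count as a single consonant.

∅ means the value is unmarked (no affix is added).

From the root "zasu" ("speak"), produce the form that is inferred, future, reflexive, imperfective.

zasuukhazngaash

Attach evidentiality inferred -ukh → zasuukh.
Attach voice reflexive -az → zasuukhaz.
Attach tense future -nge → zasuukhaznge.
Attach aspect imperfective -esh → zasuukhazngeesh.
Apply vowel harmony: zasuukhazngeesh → zasuukhazngaash.
Nasal assimilation: no change.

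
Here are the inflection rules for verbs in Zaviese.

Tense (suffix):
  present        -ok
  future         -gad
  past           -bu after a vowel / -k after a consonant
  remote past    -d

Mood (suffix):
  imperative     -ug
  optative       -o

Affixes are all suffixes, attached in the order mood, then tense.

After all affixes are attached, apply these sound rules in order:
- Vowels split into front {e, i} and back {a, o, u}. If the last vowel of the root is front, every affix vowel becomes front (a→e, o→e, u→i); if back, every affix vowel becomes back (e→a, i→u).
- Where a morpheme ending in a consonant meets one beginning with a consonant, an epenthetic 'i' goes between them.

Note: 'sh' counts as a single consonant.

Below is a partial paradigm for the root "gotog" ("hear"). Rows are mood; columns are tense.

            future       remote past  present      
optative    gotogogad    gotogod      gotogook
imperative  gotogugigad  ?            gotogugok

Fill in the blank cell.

Attach mood imperative -ug → gotogug.
Attach tense remote past -d → gotogugd.
Vowel harmony: no change.
Apply epenthesis: gotogugd → gotogugid.

gotogugid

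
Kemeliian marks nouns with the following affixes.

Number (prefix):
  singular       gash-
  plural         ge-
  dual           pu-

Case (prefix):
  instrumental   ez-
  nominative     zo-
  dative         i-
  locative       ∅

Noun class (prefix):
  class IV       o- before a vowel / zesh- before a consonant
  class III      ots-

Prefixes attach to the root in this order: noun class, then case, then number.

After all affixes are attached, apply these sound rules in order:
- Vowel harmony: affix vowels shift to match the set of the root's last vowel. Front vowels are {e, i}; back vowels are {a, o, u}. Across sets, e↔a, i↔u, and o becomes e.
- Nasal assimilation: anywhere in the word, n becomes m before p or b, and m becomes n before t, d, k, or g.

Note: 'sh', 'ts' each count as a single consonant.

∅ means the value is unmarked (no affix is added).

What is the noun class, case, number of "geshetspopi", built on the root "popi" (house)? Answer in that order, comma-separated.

class III, locative, singular

Segment: gash-ots-popi.
noun class: ots- → class III.
case: ∅ → locative.
number: gash- → singular.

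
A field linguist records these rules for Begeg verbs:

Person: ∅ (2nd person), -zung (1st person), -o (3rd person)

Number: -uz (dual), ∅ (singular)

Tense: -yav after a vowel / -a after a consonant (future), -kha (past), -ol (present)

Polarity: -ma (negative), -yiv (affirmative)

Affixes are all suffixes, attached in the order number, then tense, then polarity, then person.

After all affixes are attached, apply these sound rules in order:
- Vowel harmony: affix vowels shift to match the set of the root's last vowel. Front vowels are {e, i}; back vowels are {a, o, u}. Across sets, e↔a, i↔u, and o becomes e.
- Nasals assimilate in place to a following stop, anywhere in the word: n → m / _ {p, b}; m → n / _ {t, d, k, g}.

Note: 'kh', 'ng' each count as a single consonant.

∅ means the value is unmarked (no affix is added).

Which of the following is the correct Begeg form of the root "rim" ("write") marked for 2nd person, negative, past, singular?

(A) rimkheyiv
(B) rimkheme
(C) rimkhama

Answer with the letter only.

number = singular: zero marking, form stays rim.
Attach tense past -kha → rimkha.
Attach polarity negative -ma → rimkhama.
person = 2nd person: zero marking, form stays rimkhama.
Apply vowel harmony: rimkhama → rimkheme.
Nasal assimilation: no change.
So the correct form is rimkheme, option (B).
(A) rimkheyiv is wrong: it uses affirmative instead of negative for polarity.
(C) rimkhama is wrong: it fails to apply the sound rule(s).

B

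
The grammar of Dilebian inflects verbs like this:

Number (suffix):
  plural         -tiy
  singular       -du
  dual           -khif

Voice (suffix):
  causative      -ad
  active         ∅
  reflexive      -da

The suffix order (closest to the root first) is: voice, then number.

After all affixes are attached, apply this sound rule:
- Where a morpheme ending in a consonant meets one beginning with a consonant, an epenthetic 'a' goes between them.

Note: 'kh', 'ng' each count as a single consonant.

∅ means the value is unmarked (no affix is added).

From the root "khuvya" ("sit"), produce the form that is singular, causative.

Attach voice causative -ad → khuvyaad.
Attach number singular -du → khuvyaaddu.
Apply epenthesis: khuvyaaddu → khuvyaadadu.

khuvyaadadu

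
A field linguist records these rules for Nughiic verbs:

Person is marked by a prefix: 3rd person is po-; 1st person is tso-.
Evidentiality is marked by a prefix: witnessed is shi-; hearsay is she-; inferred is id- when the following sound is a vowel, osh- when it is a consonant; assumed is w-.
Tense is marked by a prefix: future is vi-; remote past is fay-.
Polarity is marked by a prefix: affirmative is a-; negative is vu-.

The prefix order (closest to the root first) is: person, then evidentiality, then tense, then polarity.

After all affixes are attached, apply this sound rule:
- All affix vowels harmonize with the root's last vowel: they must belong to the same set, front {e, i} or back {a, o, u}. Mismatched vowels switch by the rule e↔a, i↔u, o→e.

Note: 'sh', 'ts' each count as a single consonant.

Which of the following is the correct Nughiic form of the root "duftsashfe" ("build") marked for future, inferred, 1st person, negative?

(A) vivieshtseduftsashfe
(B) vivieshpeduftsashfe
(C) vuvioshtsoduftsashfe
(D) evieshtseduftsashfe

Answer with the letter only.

Attach person 1st person tso- → tsoduftsashfe.
Attach evidentiality inferred osh- (before consonant 'ts') → oshtsoduftsashfe.
Attach tense future vi- → vioshtsoduftsashfe.
Attach polarity negative vu- → vuvioshtsoduftsashfe.
Apply vowel harmony: vuvioshtsoduftsashfe → vivieshtseduftsashfe.
So the correct form is vivieshtseduftsashfe, option (A).
(C) vuvioshtsoduftsashfe is wrong: it fails to apply the sound rule(s).
(D) evieshtseduftsashfe is wrong: it uses affirmative instead of negative for polarity.
(B) vivieshpeduftsashfe is wrong: it uses 3rd person instead of 1st person for person.

A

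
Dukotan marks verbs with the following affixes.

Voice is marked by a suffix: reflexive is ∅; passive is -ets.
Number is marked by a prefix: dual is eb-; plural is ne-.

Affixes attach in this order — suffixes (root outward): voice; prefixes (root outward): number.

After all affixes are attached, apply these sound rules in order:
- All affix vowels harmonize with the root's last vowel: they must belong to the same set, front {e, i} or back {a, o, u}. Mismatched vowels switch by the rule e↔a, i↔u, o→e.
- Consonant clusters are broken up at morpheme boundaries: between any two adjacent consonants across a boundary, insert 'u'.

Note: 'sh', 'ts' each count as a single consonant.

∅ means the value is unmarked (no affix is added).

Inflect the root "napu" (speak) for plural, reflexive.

Attach number plural ne- → nenapu.
voice = reflexive: zero marking, form stays nenapu.
Apply vowel harmony: nenapu → nanapu.
Epenthesis: no change.

nanapu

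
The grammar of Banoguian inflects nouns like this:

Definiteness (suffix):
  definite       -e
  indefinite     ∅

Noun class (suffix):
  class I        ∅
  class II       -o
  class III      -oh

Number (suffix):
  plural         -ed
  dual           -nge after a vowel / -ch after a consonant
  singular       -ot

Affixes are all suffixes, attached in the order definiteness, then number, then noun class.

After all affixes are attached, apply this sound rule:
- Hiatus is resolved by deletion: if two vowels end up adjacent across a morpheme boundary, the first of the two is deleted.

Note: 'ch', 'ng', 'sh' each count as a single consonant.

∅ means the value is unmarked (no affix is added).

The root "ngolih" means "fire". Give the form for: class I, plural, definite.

Attach definiteness definite -e → ngolihe.
Attach number plural -ed → ngoliheed.
noun class = class I: zero marking, form stays ngoliheed.
Apply vowel deletion: ngoliheed → ngolihed.

ngolihed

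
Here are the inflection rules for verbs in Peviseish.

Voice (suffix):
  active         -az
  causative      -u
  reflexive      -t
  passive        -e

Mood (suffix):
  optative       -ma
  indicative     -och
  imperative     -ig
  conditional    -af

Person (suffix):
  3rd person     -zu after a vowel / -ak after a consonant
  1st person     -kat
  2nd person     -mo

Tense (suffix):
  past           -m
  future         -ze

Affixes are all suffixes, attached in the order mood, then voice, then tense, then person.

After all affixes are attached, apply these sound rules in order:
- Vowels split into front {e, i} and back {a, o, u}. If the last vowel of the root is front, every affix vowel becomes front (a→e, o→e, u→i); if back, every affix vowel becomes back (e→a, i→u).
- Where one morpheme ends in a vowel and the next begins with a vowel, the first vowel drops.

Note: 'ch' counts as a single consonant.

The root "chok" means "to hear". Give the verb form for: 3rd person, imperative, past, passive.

Attach mood imperative -ig → chokig.
Attach voice passive -e → chokige.
Attach tense past -m → chokigem.
Attach person 3rd person -ak (after consonant 'm') → chokigemak.
Apply vowel harmony: chokigemak → chokugamak.
Vowel deletion: no change.

chokugamak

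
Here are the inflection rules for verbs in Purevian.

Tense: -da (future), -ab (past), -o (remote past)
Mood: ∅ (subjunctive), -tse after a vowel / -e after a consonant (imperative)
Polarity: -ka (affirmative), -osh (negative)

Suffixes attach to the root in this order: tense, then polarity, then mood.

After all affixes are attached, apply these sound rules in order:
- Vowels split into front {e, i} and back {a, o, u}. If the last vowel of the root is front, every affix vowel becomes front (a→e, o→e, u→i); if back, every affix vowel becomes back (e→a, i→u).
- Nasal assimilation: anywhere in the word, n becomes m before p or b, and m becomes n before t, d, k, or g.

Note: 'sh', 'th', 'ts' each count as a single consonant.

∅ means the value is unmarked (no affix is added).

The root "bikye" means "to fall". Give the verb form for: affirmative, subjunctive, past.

Attach tense past -ab → bikyeab.
Attach polarity affirmative -ka → bikyeabka.
mood = subjunctive: zero marking, form stays bikyeabka.
Apply vowel harmony: bikyeabka → bikyeebke.
Nasal assimilation: no change.

bikyeebke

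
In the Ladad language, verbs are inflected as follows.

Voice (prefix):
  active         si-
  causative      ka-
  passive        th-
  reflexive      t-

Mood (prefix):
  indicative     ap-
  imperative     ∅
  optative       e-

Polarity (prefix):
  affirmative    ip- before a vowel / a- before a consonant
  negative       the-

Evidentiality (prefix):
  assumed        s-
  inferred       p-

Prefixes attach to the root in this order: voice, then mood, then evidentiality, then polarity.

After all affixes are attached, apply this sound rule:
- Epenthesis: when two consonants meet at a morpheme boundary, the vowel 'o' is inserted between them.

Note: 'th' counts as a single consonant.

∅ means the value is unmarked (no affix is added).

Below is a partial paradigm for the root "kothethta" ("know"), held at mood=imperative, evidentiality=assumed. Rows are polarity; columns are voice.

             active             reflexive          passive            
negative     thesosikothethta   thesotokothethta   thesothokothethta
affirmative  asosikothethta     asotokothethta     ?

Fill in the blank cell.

asothokothethta

Attach voice passive th- → thkothethta.
mood = imperative: zero marking, form stays thkothethta.
Attach evidentiality assumed s- → sthkothethta.
Attach polarity affirmative a- (before consonant 's') → asthkothethta.
Apply epenthesis: asthkothethta → asothokothethta.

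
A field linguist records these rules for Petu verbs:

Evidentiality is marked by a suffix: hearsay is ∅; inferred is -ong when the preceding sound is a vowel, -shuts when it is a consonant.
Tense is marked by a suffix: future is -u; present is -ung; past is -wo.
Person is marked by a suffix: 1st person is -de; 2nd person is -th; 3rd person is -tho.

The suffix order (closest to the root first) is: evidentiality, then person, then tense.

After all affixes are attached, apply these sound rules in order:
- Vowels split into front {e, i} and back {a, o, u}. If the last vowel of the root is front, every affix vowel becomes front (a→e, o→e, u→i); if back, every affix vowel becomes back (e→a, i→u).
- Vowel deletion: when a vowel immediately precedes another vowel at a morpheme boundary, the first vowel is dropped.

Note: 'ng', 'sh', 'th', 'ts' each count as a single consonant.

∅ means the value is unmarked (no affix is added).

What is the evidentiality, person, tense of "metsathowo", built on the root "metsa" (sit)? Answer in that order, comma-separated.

Segment: metsa-tho-wo.
evidentiality: ∅ → hearsay.
person: -tho → 3rd person.
tense: -wo → past.

hearsay, 3rd person, past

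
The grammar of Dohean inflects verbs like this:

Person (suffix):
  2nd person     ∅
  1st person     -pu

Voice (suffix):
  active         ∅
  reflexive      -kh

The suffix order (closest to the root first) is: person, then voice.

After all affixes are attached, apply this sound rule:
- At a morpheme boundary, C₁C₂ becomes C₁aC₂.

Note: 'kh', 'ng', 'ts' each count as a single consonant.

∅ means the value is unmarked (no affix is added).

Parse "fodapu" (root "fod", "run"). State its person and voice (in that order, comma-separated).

1st person, active

Segment: fod-pu.
person: -pu → 1st person.
voice: ∅ → active.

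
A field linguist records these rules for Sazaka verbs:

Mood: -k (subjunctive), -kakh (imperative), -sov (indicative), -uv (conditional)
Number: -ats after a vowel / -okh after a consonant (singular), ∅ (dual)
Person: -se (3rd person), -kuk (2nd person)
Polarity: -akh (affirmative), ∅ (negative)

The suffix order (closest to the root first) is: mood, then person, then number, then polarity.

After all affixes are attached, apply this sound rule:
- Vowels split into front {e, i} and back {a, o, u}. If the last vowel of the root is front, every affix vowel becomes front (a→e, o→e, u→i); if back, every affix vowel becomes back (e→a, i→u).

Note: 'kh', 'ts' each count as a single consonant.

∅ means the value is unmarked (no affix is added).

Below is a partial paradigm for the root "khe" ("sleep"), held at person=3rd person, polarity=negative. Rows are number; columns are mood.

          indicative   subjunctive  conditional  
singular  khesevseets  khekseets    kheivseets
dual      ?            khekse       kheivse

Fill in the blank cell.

Attach mood indicative -sov → khesov.
Attach person 3rd person -se → khesovse.
number = dual: zero marking, form stays khesovse.
polarity = negative: zero marking, form stays khesovse.
Apply vowel harmony: khesovse → khesevse.

khesevse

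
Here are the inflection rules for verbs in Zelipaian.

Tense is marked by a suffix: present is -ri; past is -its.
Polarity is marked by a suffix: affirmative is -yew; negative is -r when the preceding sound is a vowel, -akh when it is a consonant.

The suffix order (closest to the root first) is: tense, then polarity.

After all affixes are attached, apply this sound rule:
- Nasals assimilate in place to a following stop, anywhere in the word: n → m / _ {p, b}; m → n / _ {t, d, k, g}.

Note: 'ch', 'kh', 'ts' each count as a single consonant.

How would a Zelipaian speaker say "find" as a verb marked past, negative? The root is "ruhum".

Attach tense past -its → ruhumits.
Attach polarity negative -akh (after consonant 'ts') → ruhumitsakh.
Nasal assimilation: no change.

ruhumitsakh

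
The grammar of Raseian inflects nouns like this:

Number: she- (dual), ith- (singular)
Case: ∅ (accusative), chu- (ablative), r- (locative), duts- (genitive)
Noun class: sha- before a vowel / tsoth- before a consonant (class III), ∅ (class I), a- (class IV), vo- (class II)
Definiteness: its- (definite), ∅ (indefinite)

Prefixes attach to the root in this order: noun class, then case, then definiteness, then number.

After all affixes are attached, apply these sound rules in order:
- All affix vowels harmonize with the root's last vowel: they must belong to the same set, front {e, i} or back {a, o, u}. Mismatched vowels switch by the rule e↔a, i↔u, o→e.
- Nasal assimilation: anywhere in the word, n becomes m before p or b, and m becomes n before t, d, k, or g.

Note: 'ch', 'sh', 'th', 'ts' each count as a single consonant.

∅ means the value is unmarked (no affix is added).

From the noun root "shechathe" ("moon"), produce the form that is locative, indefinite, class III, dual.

Attach noun class class III tsoth- (before consonant 'sh') → tsothshechathe.
Attach case locative r- → rtsothshechathe.
definiteness = indefinite: zero marking, form stays rtsothshechathe.
Attach number dual she- → shertsothshechathe.
Apply vowel harmony: shertsothshechathe → shertsethshechathe.
Nasal assimilation: no change.

shertsethshechathe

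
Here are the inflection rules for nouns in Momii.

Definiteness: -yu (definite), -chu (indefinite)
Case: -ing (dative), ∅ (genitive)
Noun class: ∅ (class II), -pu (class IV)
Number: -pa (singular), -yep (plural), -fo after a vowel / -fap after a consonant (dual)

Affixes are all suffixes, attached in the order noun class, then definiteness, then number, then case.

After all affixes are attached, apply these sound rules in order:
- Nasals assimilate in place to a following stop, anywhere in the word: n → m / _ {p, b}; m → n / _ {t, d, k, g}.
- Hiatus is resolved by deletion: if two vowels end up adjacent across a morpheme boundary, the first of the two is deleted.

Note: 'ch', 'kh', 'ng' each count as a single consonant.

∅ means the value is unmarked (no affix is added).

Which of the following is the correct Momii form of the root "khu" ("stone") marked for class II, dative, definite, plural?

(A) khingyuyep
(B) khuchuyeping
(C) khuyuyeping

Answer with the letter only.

C

noun class = class II: zero marking, form stays khu.
Attach definiteness definite -yu → khuyu.
Attach number plural -yep → khuyuyep.
Attach case dative -ing → khuyuyeping.
Nasal assimilation: no change.
Vowel deletion: no change.
So the correct form is khuyuyeping, option (C).
(B) khuchuyeping is wrong: it uses indefinite instead of definite for definiteness.
(A) khingyuyep is wrong: it has the affixes in the wrong order.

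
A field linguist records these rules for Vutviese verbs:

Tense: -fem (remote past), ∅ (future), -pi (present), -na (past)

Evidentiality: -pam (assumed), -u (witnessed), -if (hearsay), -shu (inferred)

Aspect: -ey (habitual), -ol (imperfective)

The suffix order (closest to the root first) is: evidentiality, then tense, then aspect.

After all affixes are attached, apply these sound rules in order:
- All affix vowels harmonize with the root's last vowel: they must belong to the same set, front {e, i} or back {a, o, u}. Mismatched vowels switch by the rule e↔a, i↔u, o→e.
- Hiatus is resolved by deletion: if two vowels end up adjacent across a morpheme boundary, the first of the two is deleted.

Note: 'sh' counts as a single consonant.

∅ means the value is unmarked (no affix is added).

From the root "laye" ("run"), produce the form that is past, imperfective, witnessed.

Attach evidentiality witnessed -u → layeu.
Attach tense past -na → layeuna.
Attach aspect imperfective -ol → layeunaol.
Apply vowel harmony: layeunaol → layeineel.
Apply vowel deletion: layeineel → layinel.

layinel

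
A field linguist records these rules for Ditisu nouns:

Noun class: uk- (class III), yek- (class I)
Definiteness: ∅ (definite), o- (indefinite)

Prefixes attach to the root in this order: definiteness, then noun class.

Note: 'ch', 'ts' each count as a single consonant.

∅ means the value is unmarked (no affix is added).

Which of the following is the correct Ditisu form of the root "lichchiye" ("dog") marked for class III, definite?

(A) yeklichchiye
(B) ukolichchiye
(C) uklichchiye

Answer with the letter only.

C

definiteness = definite: zero marking, form stays lichchiye.
Attach noun class class III uk- → uklichchiye.
So the correct form is uklichchiye, option (C).
(A) yeklichchiye is wrong: it uses class I instead of class III for noun class.
(B) ukolichchiye is wrong: it uses indefinite instead of definite for definiteness.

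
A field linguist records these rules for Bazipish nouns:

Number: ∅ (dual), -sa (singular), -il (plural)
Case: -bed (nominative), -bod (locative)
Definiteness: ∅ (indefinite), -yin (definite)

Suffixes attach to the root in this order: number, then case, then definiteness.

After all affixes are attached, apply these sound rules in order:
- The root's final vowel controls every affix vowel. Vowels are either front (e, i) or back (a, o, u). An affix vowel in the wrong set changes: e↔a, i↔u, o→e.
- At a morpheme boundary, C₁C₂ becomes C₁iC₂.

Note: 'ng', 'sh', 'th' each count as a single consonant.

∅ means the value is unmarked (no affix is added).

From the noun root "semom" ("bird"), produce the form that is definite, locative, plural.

semomulibodiyun

Attach number plural -il → semomil.
Attach case locative -bod → semomilbod.
Attach definiteness definite -yin → semomilbodyin.
Apply vowel harmony: semomilbodyin → semomulbodyun.
Apply epenthesis: semomulbodyun → semomulibodiyun.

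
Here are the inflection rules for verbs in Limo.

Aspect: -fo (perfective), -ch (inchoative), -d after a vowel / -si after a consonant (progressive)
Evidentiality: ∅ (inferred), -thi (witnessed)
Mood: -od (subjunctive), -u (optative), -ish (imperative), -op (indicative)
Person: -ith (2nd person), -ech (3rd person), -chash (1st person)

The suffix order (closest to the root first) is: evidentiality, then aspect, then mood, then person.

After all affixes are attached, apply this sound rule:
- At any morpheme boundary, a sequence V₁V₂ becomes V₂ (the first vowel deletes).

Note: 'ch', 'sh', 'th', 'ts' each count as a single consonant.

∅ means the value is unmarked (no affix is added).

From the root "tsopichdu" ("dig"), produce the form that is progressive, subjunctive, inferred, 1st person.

evidentiality = inferred: zero marking, form stays tsopichdu.
Attach aspect progressive -d (after vowel 'u') → tsopichdud.
Attach mood subjunctive -od → tsopichdudod.
Attach person 1st person -chash → tsopichdudodchash.
Vowel deletion: no change.

tsopichdudodchash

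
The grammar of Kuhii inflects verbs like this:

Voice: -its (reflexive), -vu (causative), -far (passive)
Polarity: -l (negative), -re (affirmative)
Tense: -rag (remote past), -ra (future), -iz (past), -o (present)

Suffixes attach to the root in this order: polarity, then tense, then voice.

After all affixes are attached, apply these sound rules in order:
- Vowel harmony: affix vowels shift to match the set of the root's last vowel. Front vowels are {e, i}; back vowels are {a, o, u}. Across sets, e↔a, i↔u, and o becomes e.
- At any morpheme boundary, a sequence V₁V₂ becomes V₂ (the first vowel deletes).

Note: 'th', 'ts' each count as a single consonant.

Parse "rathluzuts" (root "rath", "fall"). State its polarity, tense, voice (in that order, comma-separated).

Segment: rath-l-iz-its.
polarity: -l → negative.
tense: -iz → past.
voice: -its → reflexive.

negative, past, reflexive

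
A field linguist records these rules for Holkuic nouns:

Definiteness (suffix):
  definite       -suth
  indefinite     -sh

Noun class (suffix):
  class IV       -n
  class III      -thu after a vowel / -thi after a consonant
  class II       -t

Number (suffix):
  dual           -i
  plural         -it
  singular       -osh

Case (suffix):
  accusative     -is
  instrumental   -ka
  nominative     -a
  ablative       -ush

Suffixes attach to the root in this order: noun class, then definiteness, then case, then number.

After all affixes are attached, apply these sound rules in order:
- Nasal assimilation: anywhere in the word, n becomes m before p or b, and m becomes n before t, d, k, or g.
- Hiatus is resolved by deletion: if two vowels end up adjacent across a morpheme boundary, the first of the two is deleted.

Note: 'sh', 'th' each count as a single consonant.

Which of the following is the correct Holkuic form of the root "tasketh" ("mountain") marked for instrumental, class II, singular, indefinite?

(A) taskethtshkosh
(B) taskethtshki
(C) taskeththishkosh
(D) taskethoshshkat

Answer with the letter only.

Attach noun class class II -t → tasketht.
Attach definiteness indefinite -sh → taskethtsh.
Attach case instrumental -ka → taskethtshka.
Attach number singular -osh → taskethtshkaosh.
Nasal assimilation: no change.
Apply vowel deletion: taskethtshkaosh → taskethtshkosh.
So the correct form is taskethtshkosh, option (A).
(B) taskethtshki is wrong: it uses dual instead of singular for number.
(C) taskeththishkosh is wrong: it uses class III instead of class II for noun class.
(D) taskethoshshkat is wrong: it has the affixes in the wrong order.

A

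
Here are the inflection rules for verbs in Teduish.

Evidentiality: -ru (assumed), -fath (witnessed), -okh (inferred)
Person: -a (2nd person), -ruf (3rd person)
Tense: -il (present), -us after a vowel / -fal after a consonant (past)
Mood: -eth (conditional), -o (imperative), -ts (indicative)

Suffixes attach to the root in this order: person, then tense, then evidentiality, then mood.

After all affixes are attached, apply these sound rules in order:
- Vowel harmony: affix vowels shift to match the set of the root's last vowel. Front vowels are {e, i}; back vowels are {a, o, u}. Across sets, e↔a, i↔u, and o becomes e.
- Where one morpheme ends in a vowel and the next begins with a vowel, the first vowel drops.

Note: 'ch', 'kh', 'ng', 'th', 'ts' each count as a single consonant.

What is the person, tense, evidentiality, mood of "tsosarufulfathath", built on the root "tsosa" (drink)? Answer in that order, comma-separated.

3rd person, present, witnessed, conditional

Segment: tsosa-ruf-il-fath-eth.
person: -ruf → 3rd person.
tense: -il → present.
evidentiality: -fath → witnessed.
mood: -eth → conditional.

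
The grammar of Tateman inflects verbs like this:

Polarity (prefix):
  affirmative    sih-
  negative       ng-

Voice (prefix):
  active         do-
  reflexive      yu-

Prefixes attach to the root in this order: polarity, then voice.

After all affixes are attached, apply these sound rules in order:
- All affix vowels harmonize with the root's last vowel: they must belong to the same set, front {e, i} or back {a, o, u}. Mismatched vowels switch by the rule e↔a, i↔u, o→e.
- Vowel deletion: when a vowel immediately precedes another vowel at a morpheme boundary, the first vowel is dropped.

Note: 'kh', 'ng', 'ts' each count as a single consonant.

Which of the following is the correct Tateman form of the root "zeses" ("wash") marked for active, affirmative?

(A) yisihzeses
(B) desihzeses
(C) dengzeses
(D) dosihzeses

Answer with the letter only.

B

Attach polarity affirmative sih- → sihzeses.
Attach voice active do- → dosihzeses.
Apply vowel harmony: dosihzeses → desihzeses.
Vowel deletion: no change.
So the correct form is desihzeses, option (B).
(C) dengzeses is wrong: it uses negative instead of affirmative for polarity.
(A) yisihzeses is wrong: it uses reflexive instead of active for voice.
(D) dosihzeses is wrong: it fails to apply the sound rule(s).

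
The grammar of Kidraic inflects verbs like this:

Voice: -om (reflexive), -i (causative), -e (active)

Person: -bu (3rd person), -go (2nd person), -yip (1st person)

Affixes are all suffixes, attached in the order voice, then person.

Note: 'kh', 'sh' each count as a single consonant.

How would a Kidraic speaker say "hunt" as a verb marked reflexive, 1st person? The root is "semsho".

Attach voice reflexive -om → semshoom.
Attach person 1st person -yip → semshoomyip.

semshoomyip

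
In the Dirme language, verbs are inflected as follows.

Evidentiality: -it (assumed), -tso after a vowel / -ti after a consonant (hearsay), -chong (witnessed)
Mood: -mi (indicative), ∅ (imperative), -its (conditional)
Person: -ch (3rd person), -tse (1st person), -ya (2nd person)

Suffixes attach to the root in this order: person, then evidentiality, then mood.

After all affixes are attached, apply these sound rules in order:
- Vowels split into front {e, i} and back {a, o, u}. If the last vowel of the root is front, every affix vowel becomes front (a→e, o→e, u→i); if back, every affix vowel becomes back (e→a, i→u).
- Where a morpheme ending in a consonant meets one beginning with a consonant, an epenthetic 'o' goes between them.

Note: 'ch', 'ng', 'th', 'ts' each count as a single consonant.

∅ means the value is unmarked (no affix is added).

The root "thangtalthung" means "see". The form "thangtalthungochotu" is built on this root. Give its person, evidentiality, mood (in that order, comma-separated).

3rd person, hearsay, imperative

Segment: thangtalthung-ch-ti.
person: -ch → 3rd person.
evidentiality: -tso/ti → hearsay.
mood: ∅ → imperative.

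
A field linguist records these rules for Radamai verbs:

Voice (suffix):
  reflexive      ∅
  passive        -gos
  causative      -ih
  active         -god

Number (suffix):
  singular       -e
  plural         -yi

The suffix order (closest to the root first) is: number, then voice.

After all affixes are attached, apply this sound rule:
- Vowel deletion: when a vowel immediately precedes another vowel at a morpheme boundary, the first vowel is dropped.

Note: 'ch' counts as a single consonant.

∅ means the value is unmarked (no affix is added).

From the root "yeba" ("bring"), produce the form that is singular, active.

yebegod

Attach number singular -e → yebae.
Attach voice active -god → yebaegod.
Apply vowel deletion: yebaegod → yebegod.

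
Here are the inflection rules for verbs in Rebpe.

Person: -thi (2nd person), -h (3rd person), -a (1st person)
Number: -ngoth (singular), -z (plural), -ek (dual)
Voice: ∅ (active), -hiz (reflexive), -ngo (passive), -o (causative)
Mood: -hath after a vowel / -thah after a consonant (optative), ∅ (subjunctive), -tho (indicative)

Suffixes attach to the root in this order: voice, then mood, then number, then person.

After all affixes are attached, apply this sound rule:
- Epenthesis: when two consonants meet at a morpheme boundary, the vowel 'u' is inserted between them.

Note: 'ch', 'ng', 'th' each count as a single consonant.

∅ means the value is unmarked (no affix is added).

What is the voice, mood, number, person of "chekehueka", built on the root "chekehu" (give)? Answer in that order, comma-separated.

active, subjunctive, dual, 1st person

Segment: chekehu-ek-a.
voice: ∅ → active.
mood: ∅ → subjunctive.
number: -ek → dual.
person: -a → 1st person.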